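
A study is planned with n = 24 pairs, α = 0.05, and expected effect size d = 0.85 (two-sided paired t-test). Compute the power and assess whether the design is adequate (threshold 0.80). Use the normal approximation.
Power ≈ 0.99; the study is adequately powered (power ≥ 0.80)

Power calculation (paired t-test, normal approximation):
z_β = d · √n - z_{α/2}
z_β = 0.85 · √24 - 1.960
z_β = 0.85 · 4.899 - 1.960
z_β = 2.204

Power = Φ(z_β) = Φ(2.204) ≈ 0.986

Effect size d = 0.85 is large by Cohen's convention (0.2/0.5/0.8).

Threshold: power ≥ 0.80 is conventionally adequate.
Power ≈ 0.99 → the study is adequately powered (power ≥ 0.80).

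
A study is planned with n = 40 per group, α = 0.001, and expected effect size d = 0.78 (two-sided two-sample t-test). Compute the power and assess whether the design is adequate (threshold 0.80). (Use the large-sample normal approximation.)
Power ≈ 0.58; the study is underpowered (power < 0.80)

Power calculation (two-sample t-test, normal approximation):
z_β = d · √(n/2) - z_{α/2}
z_β = 0.78 · √(40/2) - 3.291
z_β = 0.78 · 4.472 - 3.291
z_β = 0.198

Power = Φ(z_β) = Φ(0.198) ≈ 0.578

Effect size d = 0.78 is medium by Cohen's convention (0.2/0.5/0.8).

Threshold: power ≥ 0.80 is conventionally adequate.
Power ≈ 0.58 → the study is underpowered (power < 0.80).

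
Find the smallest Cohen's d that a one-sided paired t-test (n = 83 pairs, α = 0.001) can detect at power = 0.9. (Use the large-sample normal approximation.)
d ≈ 0.48

Minimum detectable effect (paired t-test, normal approximation):
d = (z_α + z_β) / √n
d = (3.090 + 1.282) / √83
d = 4.372 / 9.110
d ≈ 0.48

By Cohen's convention (0.2 small / 0.5 medium / 0.8 large): small effect.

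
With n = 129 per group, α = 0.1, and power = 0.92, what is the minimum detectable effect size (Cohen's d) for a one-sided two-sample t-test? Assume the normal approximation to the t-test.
d ≈ 0.33

Minimum detectable effect (two-sample t-test, normal approximation):
d = (z_α + z_β) / √(n/2)
d = (1.282 + 1.405) / √(129/2)
d = 2.687 / 8.031
d ≈ 0.33

By Cohen's convention (0.2 small / 0.5 medium / 0.8 large): small effect.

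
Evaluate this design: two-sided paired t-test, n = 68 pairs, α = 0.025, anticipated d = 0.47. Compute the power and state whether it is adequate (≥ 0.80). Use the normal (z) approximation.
Power ≈ 0.95; the study is adequately powered (power ≥ 0.80)

Power calculation (paired t-test, normal approximation):
z_β = d · √n - z_{α/2}
z_β = 0.47 · √68 - 2.241
z_β = 0.47 · 8.246 - 2.241
z_β = 1.634

Power = Φ(z_β) = Φ(1.634) ≈ 0.949

Effect size d = 0.47 is small by Cohen's convention (0.2/0.5/0.8).

Threshold: power ≥ 0.80 is conventionally adequate.
Power ≈ 0.95 → the study is adequately powered (power ≥ 0.80).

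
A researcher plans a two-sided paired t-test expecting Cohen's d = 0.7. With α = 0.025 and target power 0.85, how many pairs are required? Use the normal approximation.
n = 22 pairs

Sample size formula (paired t-test, normal approximation):
n = ((z_{α/2} + z_β) / d)²

z_{α/2} = 2.241 (for α = 0.025, two-sided)
z_β = 1.036 (for power = 0.85)
d = 0.7

n = ((2.241 + 1.036) / 0.7)²
n = (4.681)²
n ≈ 21.91
Round up to the next whole number: n = 22 pairs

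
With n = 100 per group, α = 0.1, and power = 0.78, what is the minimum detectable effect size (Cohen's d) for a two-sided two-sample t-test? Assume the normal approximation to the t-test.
d ≈ 0.34

Minimum detectable effect (two-sample t-test, normal approximation):
d = (z_{α/2} + z_β) / √(n/2)
d = (1.645 + 0.772) / √(100/2)
d = 2.417 / 7.071
d ≈ 0.34

By Cohen's convention (0.2 small / 0.5 medium / 0.8 large): small effect.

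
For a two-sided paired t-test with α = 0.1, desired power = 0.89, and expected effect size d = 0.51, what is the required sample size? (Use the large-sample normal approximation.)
n = 32 pairs

Sample size formula (paired t-test, normal approximation):
n = ((z_{α/2} + z_β) / d)²

z_{α/2} = 1.645 (for α = 0.1, two-sided)
z_β = 1.227 (for power = 0.89)
d = 0.51

n = ((1.645 + 1.227) / 0.51)²
n = (5.631)²
n ≈ 31.71
Round up to the next whole number: n = 32 pairs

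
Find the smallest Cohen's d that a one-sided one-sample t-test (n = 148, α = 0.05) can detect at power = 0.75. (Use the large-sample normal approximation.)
d ≈ 0.19

Minimum detectable effect (one-sample t-test, normal approximation):
d = (z_α + z_β) / √n
d = (1.645 + 0.674) / √148
d = 2.319 / 12.166
d ≈ 0.19

By Cohen's convention (0.2 small / 0.5 medium / 0.8 large): very small effect.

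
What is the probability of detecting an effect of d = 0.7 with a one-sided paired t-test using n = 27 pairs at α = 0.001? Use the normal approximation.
Power ≈ 0.71

Power calculation (paired t-test, normal approximation):
z_β = d · √n - z_α
z_β = 0.7 · √27 - 3.090
z_β = 0.7 · 5.196 - 3.090
z_β = 0.547

Power = Φ(z_β) = Φ(0.547) ≈ 0.708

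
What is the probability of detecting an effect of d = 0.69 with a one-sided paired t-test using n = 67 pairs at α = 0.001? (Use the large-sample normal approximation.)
Power ≈ 0.99

Power calculation (paired t-test, normal approximation):
z_β = d · √n - z_α
z_β = 0.69 · √67 - 3.090
z_β = 0.69 · 8.185 - 3.090
z_β = 2.558

Power = Φ(z_β) = Φ(2.558) ≈ 0.995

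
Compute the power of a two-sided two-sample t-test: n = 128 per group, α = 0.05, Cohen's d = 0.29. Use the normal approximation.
Power ≈ 0.64

Power calculation (two-sample t-test, normal approximation):
z_β = d · √(n/2) - z_{α/2}
z_β = 0.29 · √(128/2) - 1.960
z_β = 0.29 · 8.000 - 1.960
z_β = 0.360

Power = Φ(z_β) = Φ(0.360) ≈ 0.641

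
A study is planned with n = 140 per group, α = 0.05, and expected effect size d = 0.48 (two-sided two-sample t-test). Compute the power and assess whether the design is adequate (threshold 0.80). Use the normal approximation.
Power ≈ 0.98; the study is adequately powered (power ≥ 0.80)

Power calculation (two-sample t-test, normal approximation):
z_β = d · √(n/2) - z_{α/2}
z_β = 0.48 · √(140/2) - 1.960
z_β = 0.48 · 8.367 - 1.960
z_β = 2.056

Power = Φ(z_β) = Φ(2.056) ≈ 0.980

Effect size d = 0.48 is small by Cohen's convention (0.2/0.5/0.8).

Threshold: power ≥ 0.80 is conventionally adequate.
Power ≈ 0.98 → the study is adequately powered (power ≥ 0.80).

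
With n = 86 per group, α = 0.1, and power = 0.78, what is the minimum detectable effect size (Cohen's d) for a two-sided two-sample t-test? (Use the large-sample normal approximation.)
d ≈ 0.37

Minimum detectable effect (two-sample t-test, normal approximation):
d = (z_{α/2} + z_β) / √(n/2)
d = (1.645 + 0.772) / √(86/2)
d = 2.417 / 6.557
d ≈ 0.37

By Cohen's convention (0.2 small / 0.5 medium / 0.8 large): small effect.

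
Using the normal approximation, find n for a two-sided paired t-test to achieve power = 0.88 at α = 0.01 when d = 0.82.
n = 21 pairs

Sample size formula (paired t-test, normal approximation):
n = ((z_{α/2} + z_β) / d)²

z_{α/2} = 2.576 (for α = 0.01, two-sided)
z_β = 1.175 (for power = 0.88)
d = 0.82

n = ((2.576 + 1.175) / 0.82)²
n = (4.574)²
n ≈ 20.92
Round up to the next whole number: n = 21 pairs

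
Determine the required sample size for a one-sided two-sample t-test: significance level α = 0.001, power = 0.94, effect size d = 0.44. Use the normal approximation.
n = 223 per group

Sample size formula (two-sample t-test, normal approximation):
n = 2 · ((z_α + z_β) / d)²

z_α = 3.090 (for α = 0.001, one-sided)
z_β = 1.555 (for power = 0.94)
d = 0.44

n = 2 · ((3.090 + 1.555) / 0.44)²
n = 2 · (10.557)²
n ≈ 222.90
Round up to the next whole number: n = 223 per group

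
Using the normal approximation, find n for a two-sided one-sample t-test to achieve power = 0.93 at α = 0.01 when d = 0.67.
n = 37

Sample size formula (one-sample t-test, normal approximation):
n = ((z_{α/2} + z_β) / d)²

z_{α/2} = 2.576 (for α = 0.01, two-sided)
z_β = 1.476 (for power = 0.93)
d = 0.67

n = ((2.576 + 1.476) / 0.67)²
n = (6.048)²
n ≈ 36.58
Round up to the next whole number: n = 37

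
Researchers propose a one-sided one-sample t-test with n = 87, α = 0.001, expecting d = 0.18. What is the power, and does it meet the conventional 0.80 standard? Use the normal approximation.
Power ≈ 0.08; the study is underpowered (power < 0.80)

Power calculation (one-sample t-test, normal approximation):
z_β = d · √n - z_α
z_β = 0.18 · √87 - 3.090
z_β = 0.18 · 9.327 - 3.090
z_β = -1.411

Power = Φ(z_β) = Φ(-1.411) ≈ 0.079

Effect size d = 0.18 is very small by Cohen's convention (0.2/0.5/0.8).

Threshold: power ≥ 0.80 is conventionally adequate.
Power ≈ 0.08 → the study is underpowered (power < 0.80).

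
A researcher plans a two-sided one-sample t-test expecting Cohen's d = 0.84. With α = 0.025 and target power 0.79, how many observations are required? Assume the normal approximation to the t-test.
n = 14

Sample size formula (one-sample t-test, normal approximation):
n = ((z_{α/2} + z_β) / d)²

z_{α/2} = 2.241 (for α = 0.025, two-sided)
z_β = 0.806 (for power = 0.79)
d = 0.84

n = ((2.241 + 0.806) / 0.84)²
n = (3.627)²
n ≈ 13.16
Round up to the next whole number: n = 14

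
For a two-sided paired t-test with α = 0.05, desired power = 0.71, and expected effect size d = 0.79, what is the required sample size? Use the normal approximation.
n = 11 pairs

Sample size formula (paired t-test, normal approximation):
n = ((z_{α/2} + z_β) / d)²

z_{α/2} = 1.960 (for α = 0.05, two-sided)
z_β = 0.553 (for power = 0.71)
d = 0.79

n = ((1.960 + 0.553) / 0.79)²
n = (3.181)²
n ≈ 10.12
Round up to the next whole number: n = 11 pairs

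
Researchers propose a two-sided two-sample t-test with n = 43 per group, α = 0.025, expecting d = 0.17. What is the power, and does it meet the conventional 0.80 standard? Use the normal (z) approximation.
Power ≈ 0.07; the study is underpowered (power < 0.80)

Power calculation (two-sample t-test, normal approximation):
z_β = d · √(n/2) - z_{α/2}
z_β = 0.17 · √(43/2) - 2.241
z_β = 0.17 · 4.637 - 2.241
z_β = -1.453

Power = Φ(z_β) = Φ(-1.453) ≈ 0.073

Effect size d = 0.17 is very small by Cohen's convention (0.2/0.5/0.8).

Threshold: power ≥ 0.80 is conventionally adequate.
Power ≈ 0.07 → the study is underpowered (power < 0.80).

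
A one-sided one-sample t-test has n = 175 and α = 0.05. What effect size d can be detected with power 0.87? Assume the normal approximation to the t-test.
d ≈ 0.21

Minimum detectable effect (one-sample t-test, normal approximation):
d = (z_α + z_β) / √n
d = (1.645 + 1.126) / √175
d = 2.771 / 13.229
d ≈ 0.21

By Cohen's convention (0.2 small / 0.5 medium / 0.8 large): small effect.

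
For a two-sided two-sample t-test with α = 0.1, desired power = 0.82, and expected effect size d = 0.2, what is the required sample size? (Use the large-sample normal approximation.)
n = 328 per group

Sample size formula (two-sample t-test, normal approximation):
n = 2 · ((z_{α/2} + z_β) / d)²

z_{α/2} = 1.645 (for α = 0.1, two-sided)
z_β = 0.915 (for power = 0.82)
d = 0.2

n = 2 · ((1.645 + 0.915) / 0.2)²
n = 2 · (12.800)²
n ≈ 327.68
Round up to the next whole number: n = 328 per group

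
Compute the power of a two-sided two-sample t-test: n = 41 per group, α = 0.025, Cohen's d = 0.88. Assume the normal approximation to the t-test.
Power ≈ 0.96

Power calculation (two-sample t-test, normal approximation):
z_β = d · √(n/2) - z_{α/2}
z_β = 0.88 · √(41/2) - 2.241
z_β = 0.88 · 4.528 - 2.241
z_β = 1.743

Power = Φ(z_β) = Φ(1.743) ≈ 0.959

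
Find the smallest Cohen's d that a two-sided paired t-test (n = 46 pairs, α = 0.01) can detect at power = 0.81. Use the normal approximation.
d ≈ 0.51

Minimum detectable effect (paired t-test, normal approximation):
d = (z_{α/2} + z_β) / √n
d = (2.576 + 0.878) / √46
d = 3.454 / 6.782
d ≈ 0.51

By Cohen's convention (0.2 small / 0.5 medium / 0.8 large): medium effect.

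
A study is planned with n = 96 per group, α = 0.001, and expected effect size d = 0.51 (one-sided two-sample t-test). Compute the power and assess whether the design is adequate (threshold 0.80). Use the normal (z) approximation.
Power ≈ 0.67; the study is underpowered (power < 0.80)

Power calculation (two-sample t-test, normal approximation):
z_β = d · √(n/2) - z_α
z_β = 0.51 · √(96/2) - 3.090
z_β = 0.51 · 6.928 - 3.090
z_β = 0.443

Power = Φ(z_β) = Φ(0.443) ≈ 0.671

Effect size d = 0.51 is medium by Cohen's convention (0.2/0.5/0.8).

Threshold: power ≥ 0.80 is conventionally adequate.
Power ≈ 0.67 → the study is underpowered (power < 0.80).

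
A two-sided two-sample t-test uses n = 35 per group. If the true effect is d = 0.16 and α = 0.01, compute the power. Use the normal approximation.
Power ≈ 0.03

Power calculation (two-sample t-test, normal approximation):
z_β = d · √(n/2) - z_{α/2}
z_β = 0.16 · √(35/2) - 2.576
z_β = 0.16 · 4.183 - 2.576
z_β = -1.907

Power = Φ(z_β) = Φ(-1.907) ≈ 0.028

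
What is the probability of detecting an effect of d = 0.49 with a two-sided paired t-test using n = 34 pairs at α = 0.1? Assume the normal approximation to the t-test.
Power ≈ 0.89

Power calculation (paired t-test, normal approximation):
z_β = d · √n - z_{α/2}
z_β = 0.49 · √34 - 1.645
z_β = 0.49 · 5.831 - 1.645
z_β = 1.212

Power = Φ(z_β) = Φ(1.212) ≈ 0.887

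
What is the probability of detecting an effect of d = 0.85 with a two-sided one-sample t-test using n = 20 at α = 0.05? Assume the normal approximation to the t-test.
Power ≈ 0.97

Power calculation (one-sample t-test, normal approximation):
z_β = d · √n - z_{α/2}
z_β = 0.85 · √20 - 1.960
z_β = 0.85 · 4.472 - 1.960
z_β = 1.841

Power = Φ(z_β) = Φ(1.841) ≈ 0.967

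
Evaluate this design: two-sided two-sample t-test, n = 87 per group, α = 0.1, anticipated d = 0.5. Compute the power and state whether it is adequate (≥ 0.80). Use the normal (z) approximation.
Power ≈ 0.95; the study is adequately powered (power ≥ 0.80)

Power calculation (two-sample t-test, normal approximation):
z_β = d · √(n/2) - z_{α/2}
z_β = 0.5 · √(87/2) - 1.645
z_β = 0.5 · 6.595 - 1.645
z_β = 1.653

Power = Φ(z_β) = Φ(1.653) ≈ 0.951

Effect size d = 0.5 is medium by Cohen's convention (0.2/0.5/0.8).

Threshold: power ≥ 0.80 is conventionally adequate.
Power ≈ 0.95 → the study is adequately powered (power ≥ 0.80).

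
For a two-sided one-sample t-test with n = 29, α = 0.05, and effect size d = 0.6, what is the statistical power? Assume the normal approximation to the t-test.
Power ≈ 0.90

Power calculation (one-sample t-test, normal approximation):
z_β = d · √n - z_{α/2}
z_β = 0.6 · √29 - 1.960
z_β = 0.6 · 5.385 - 1.960
z_β = 1.271

Power = Φ(z_β) = Φ(1.271) ≈ 0.898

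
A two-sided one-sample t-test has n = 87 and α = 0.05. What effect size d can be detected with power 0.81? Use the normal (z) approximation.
d ≈ 0.30

Minimum detectable effect (one-sample t-test, normal approximation):
d = (z_{α/2} + z_β) / √n
d = (1.960 + 0.878) / √87
d = 2.838 / 9.327
d ≈ 0.30

By Cohen's convention (0.2 small / 0.5 medium / 0.8 large): small effect.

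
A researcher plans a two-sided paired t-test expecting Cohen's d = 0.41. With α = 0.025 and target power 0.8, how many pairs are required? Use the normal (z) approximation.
n = 57 pairs

Sample size formula (paired t-test, normal approximation):
n = ((z_{α/2} + z_β) / d)²

z_{α/2} = 2.241 (for α = 0.025, two-sided)
z_β = 0.842 (for power = 0.8)
d = 0.41

n = ((2.241 + 0.842) / 0.41)²
n = (7.520)²
n ≈ 56.55
Round up to the next whole number: n = 57 pairs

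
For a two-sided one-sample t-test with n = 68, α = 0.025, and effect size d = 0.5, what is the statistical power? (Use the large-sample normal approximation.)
Power ≈ 0.97

Power calculation (one-sample t-test, normal approximation):
z_β = d · √n - z_{α/2}
z_β = 0.5 · √68 - 2.241
z_β = 0.5 · 8.246 - 2.241
z_β = 1.882

Power = Φ(z_β) = Φ(1.882) ≈ 0.970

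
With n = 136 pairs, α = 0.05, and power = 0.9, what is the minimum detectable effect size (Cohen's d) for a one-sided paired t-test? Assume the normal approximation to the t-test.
d ≈ 0.25

Minimum detectable effect (paired t-test, normal approximation):
d = (z_α + z_β) / √n
d = (1.645 + 1.282) / √136
d = 2.926 / 11.662
d ≈ 0.25

By Cohen's convention (0.2 small / 0.5 medium / 0.8 large): small effect.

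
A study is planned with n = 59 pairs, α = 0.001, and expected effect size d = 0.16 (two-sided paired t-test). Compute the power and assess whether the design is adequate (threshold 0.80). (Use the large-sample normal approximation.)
Power ≈ 0.02; the study is underpowered (power < 0.80)

Power calculation (paired t-test, normal approximation):
z_β = d · √n - z_{α/2}
z_β = 0.16 · √59 - 3.291
z_β = 0.16 · 7.681 - 3.291
z_β = -2.062

Power = Φ(z_β) = Φ(-2.062) ≈ 0.020

Effect size d = 0.16 is very small by Cohen's convention (0.2/0.5/0.8).

Threshold: power ≥ 0.80 is conventionally adequate.
Power ≈ 0.02 → the study is underpowered (power < 0.80).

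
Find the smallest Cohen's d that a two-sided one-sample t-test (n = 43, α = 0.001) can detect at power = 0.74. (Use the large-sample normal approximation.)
d ≈ 0.60

Minimum detectable effect (one-sample t-test, normal approximation):
d = (z_{α/2} + z_β) / √n
d = (3.291 + 0.643) / √43
d = 3.934 / 6.557
d ≈ 0.60

By Cohen's convention (0.2 small / 0.5 medium / 0.8 large): medium effect.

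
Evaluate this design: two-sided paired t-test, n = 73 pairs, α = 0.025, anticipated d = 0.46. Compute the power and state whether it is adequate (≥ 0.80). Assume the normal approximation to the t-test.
Power ≈ 0.95; the study is adequately powered (power ≥ 0.80)

Power calculation (paired t-test, normal approximation):
z_β = d · √n - z_{α/2}
z_β = 0.46 · √73 - 2.241
z_β = 0.46 · 8.544 - 2.241
z_β = 1.689

Power = Φ(z_β) = Φ(1.689) ≈ 0.954

Effect size d = 0.46 is small by Cohen's convention (0.2/0.5/0.8).

Threshold: power ≥ 0.80 is conventionally adequate.
Power ≈ 0.95 → the study is adequately powered (power ≥ 0.80).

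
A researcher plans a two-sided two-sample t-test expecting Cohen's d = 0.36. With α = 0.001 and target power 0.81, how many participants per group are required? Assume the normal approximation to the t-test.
n = 269 per group

Sample size formula (two-sample t-test, normal approximation):
n = 2 · ((z_{α/2} + z_β) / d)²

z_{α/2} = 3.291 (for α = 0.001, two-sided)
z_β = 0.878 (for power = 0.81)
d = 0.36

n = 2 · ((3.291 + 0.878) / 0.36)²
n = 2 · (11.581)²
n ≈ 268.24
Round up to the next whole number: n = 269 per group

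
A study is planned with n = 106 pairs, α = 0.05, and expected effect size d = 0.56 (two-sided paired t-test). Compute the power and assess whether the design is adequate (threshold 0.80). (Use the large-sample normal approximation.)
Power ≈ 1.00; the study is adequately powered (power ≥ 0.80)

Power calculation (paired t-test, normal approximation):
z_β = d · √n - z_{α/2}
z_β = 0.56 · √106 - 1.960
z_β = 0.56 · 10.296 - 1.960
z_β = 3.806

Power = Φ(z_β) = Φ(3.806) ≈ 1.000

Effect size d = 0.56 is medium by Cohen's convention (0.2/0.5/0.8).

Threshold: power ≥ 0.80 is conventionally adequate.
Power ≈ 1.00 → the study is adequately powered (power ≥ 0.80).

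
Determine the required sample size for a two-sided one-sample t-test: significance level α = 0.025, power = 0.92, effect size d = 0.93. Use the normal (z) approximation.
n = 16

Sample size formula (one-sample t-test, normal approximation):
n = ((z_{α/2} + z_β) / d)²

z_{α/2} = 2.241 (for α = 0.025, two-sided)
z_β = 1.405 (for power = 0.92)
d = 0.93

n = ((2.241 + 1.405) / 0.93)²
n = (3.920)²
n ≈ 15.37
Round up to the next whole number: n = 16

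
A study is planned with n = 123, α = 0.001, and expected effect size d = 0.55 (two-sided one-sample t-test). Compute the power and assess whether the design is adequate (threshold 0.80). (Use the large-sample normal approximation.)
Power ≈ 1.00; the study is adequately powered (power ≥ 0.80)

Power calculation (one-sample t-test, normal approximation):
z_β = d · √n - z_{α/2}
z_β = 0.55 · √123 - 3.291
z_β = 0.55 · 11.091 - 3.291
z_β = 2.809

Power = Φ(z_β) = Φ(2.809) ≈ 0.998

Effect size d = 0.55 is medium by Cohen's convention (0.2/0.5/0.8).

Threshold: power ≥ 0.80 is conventionally adequate.
Power ≈ 1.00 → the study is adequately powered (power ≥ 0.80).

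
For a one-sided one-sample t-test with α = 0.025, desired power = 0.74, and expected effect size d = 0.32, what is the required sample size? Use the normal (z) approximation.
n = 67

Sample size formula (one-sample t-test, normal approximation):
n = ((z_α + z_β) / d)²

z_α = 1.960 (for α = 0.025, one-sided)
z_β = 0.643 (for power = 0.74)
d = 0.32

n = ((1.960 + 0.643) / 0.32)²
n = (8.134)²
n ≈ 66.16
Round up to the next whole number: n = 67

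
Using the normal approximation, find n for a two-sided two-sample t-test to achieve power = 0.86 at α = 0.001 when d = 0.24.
n = 664 per group

Sample size formula (two-sample t-test, normal approximation):
n = 2 · ((z_{α/2} + z_β) / d)²

z_{α/2} = 3.291 (for α = 0.001, two-sided)
z_β = 1.080 (for power = 0.86)
d = 0.24

n = 2 · ((3.291 + 1.080) / 0.24)²
n = 2 · (18.213)²
n ≈ 663.43
Round up to the next whole number: n = 664 per group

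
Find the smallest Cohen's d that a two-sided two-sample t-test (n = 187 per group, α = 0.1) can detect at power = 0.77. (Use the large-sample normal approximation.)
d ≈ 0.25

Minimum detectable effect (two-sample t-test, normal approximation):
d = (z_{α/2} + z_β) / √(n/2)
d = (1.645 + 0.739) / √(187/2)
d = 2.384 / 9.670
d ≈ 0.25

By Cohen's convention (0.2 small / 0.5 medium / 0.8 large): small effect.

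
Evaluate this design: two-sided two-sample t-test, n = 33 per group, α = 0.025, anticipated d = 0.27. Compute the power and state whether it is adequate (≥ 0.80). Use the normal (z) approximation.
Power ≈ 0.13; the study is underpowered (power < 0.80)

Power calculation (two-sample t-test, normal approximation):
z_β = d · √(n/2) - z_{α/2}
z_β = 0.27 · √(33/2) - 2.241
z_β = 0.27 · 4.062 - 2.241
z_β = -1.145

Power = Φ(z_β) = Φ(-1.145) ≈ 0.126

Effect size d = 0.27 is small by Cohen's convention (0.2/0.5/0.8).

Threshold: power ≥ 0.80 is conventionally adequate.
Power ≈ 0.13 → the study is underpowered (power < 0.80).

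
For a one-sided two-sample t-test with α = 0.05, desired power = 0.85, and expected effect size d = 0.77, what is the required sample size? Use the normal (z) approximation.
n = 25 per group

Sample size formula (two-sample t-test, normal approximation):
n = 2 · ((z_α + z_β) / d)²

z_α = 1.645 (for α = 0.05, one-sided)
z_β = 1.036 (for power = 0.85)
d = 0.77

n = 2 · ((1.645 + 1.036) / 0.77)²
n = 2 · (3.482)²
n ≈ 24.25
Round up to the next whole number: n = 25 per group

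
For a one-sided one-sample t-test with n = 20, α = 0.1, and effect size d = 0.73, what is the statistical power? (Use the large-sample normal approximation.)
Power ≈ 0.98

Power calculation (one-sample t-test, normal approximation):
z_β = d · √n - z_α
z_β = 0.73 · √20 - 1.282
z_β = 0.73 · 4.472 - 1.282
z_β = 1.983

Power = Φ(z_β) = Φ(1.983) ≈ 0.976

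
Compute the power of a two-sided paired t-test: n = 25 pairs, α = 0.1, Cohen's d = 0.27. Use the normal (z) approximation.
Power ≈ 0.38

Power calculation (paired t-test, normal approximation):
z_β = d · √n - z_{α/2}
z_β = 0.27 · √25 - 1.645
z_β = 0.27 · 5.000 - 1.645
z_β = -0.295

Power = Φ(z_β) = Φ(-0.295) ≈ 0.384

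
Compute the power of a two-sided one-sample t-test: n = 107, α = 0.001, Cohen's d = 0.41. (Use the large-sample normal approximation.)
Power ≈ 0.83

Power calculation (one-sample t-test, normal approximation):
z_β = d · √n - z_{α/2}
z_β = 0.41 · √107 - 3.291
z_β = 0.41 · 10.344 - 3.291
z_β = 0.951

Power = Φ(z_β) = Φ(0.951) ≈ 0.829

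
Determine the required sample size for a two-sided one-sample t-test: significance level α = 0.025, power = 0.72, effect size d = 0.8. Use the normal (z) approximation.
n = 13

Sample size formula (one-sample t-test, normal approximation):
n = ((z_{α/2} + z_β) / d)²

z_{α/2} = 2.241 (for α = 0.025, two-sided)
z_β = 0.583 (for power = 0.72)
d = 0.8

n = ((2.241 + 0.583) / 0.8)²
n = (3.530)²
n ≈ 12.46
Round up to the next whole number: n = 13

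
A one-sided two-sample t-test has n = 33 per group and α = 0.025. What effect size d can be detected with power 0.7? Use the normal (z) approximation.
d ≈ 0.61

Minimum detectable effect (two-sample t-test, normal approximation):
d = (z_α + z_β) / √(n/2)
d = (1.960 + 0.524) / √(33/2)
d = 2.484 / 4.062
d ≈ 0.61

By Cohen's convention (0.2 small / 0.5 medium / 0.8 large): medium effect.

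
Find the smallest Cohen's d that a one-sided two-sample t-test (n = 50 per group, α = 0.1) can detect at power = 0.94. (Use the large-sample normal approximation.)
d ≈ 0.57

Minimum detectable effect (two-sample t-test, normal approximation):
d = (z_α + z_β) / √(n/2)
d = (1.282 + 1.555) / √(50/2)
d = 2.836 / 5.000
d ≈ 0.57

By Cohen's convention (0.2 small / 0.5 medium / 0.8 large): medium effect.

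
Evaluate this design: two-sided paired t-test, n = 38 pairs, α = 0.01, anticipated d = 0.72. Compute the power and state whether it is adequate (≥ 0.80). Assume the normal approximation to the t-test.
Power ≈ 0.97; the study is adequately powered (power ≥ 0.80)

Power calculation (paired t-test, normal approximation):
z_β = d · √n - z_{α/2}
z_β = 0.72 · √38 - 2.576
z_β = 0.72 · 6.164 - 2.576
z_β = 1.863

Power = Φ(z_β) = Φ(1.863) ≈ 0.969

Effect size d = 0.72 is medium by Cohen's convention (0.2/0.5/0.8).

Threshold: power ≥ 0.80 is conventionally adequate.
Power ≈ 0.97 → the study is adequately powered (power ≥ 0.80).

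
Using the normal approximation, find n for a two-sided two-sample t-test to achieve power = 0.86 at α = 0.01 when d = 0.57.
n = 83 per group

Sample size formula (two-sample t-test, normal approximation):
n = 2 · ((z_{α/2} + z_β) / d)²

z_{α/2} = 2.576 (for α = 0.01, two-sided)
z_β = 1.080 (for power = 0.86)
d = 0.57

n = 2 · ((2.576 + 1.080) / 0.57)²
n = 2 · (6.414)²
n ≈ 82.28
Round up to the next whole number: n = 83 per group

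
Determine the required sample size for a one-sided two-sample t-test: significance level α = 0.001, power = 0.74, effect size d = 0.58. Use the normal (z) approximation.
n = 83 per group

Sample size formula (two-sample t-test, normal approximation):
n = 2 · ((z_α + z_β) / d)²

z_α = 3.090 (for α = 0.001, one-sided)
z_β = 0.643 (for power = 0.74)
d = 0.58

n = 2 · ((3.090 + 0.643) / 0.58)²
n = 2 · (6.436)²
n ≈ 82.84
Round up to the next whole number: n = 83 per group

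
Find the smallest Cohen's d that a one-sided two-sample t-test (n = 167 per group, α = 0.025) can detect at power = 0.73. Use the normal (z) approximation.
d ≈ 0.28

Minimum detectable effect (two-sample t-test, normal approximation):
d = (z_α + z_β) / √(n/2)
d = (1.960 + 0.613) / √(167/2)
d = 2.573 / 9.138
d ≈ 0.28

By Cohen's convention (0.2 small / 0.5 medium / 0.8 large): small effect.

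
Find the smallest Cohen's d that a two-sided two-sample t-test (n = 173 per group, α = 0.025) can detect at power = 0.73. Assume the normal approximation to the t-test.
d ≈ 0.31

Minimum detectable effect (two-sample t-test, normal approximation):
d = (z_{α/2} + z_β) / √(n/2)
d = (2.241 + 0.613) / √(173/2)
d = 2.854 / 9.301
d ≈ 0.31

By Cohen's convention (0.2 small / 0.5 medium / 0.8 large): small effect.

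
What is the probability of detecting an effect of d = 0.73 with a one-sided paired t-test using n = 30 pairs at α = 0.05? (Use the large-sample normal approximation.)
Power ≈ 0.99

Power calculation (paired t-test, normal approximation):
z_β = d · √n - z_α
z_β = 0.73 · √30 - 1.645
z_β = 0.73 · 5.477 - 1.645
z_β = 2.354

Power = Φ(z_β) = Φ(2.354) ≈ 0.991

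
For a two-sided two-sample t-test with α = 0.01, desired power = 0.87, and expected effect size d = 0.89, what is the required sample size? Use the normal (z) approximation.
n = 35 per group

Sample size formula (two-sample t-test, normal approximation):
n = 2 · ((z_{α/2} + z_β) / d)²

z_{α/2} = 2.576 (for α = 0.01, two-sided)
z_β = 1.126 (for power = 0.87)
d = 0.89

n = 2 · ((2.576 + 1.126) / 0.89)²
n = 2 · (4.160)²
n ≈ 34.61
Round up to the next whole number: n = 35 per group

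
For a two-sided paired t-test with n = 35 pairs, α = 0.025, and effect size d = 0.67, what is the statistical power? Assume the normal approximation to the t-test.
Power ≈ 0.96

Power calculation (paired t-test, normal approximation):
z_β = d · √n - z_{α/2}
z_β = 0.67 · √35 - 2.241
z_β = 0.67 · 5.916 - 2.241
z_β = 1.722

Power = Φ(z_β) = Φ(1.722) ≈ 0.957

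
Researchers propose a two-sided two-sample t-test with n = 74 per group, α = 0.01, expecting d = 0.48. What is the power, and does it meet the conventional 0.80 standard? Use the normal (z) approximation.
Power ≈ 0.63; the study is underpowered (power < 0.80)

Power calculation (two-sample t-test, normal approximation):
z_β = d · √(n/2) - z_{α/2}
z_β = 0.48 · √(74/2) - 2.576
z_β = 0.48 · 6.083 - 2.576
z_β = 0.344

Power = Φ(z_β) = Φ(0.344) ≈ 0.635

Effect size d = 0.48 is small by Cohen's convention (0.2/0.5/0.8).

Threshold: power ≥ 0.80 is conventionally adequate.
Power ≈ 0.63 → the study is underpowered (power < 0.80).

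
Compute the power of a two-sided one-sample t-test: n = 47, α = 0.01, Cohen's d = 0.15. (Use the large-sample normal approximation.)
Power ≈ 0.06

Power calculation (one-sample t-test, normal approximation):
z_β = d · √n - z_{α/2}
z_β = 0.15 · √47 - 2.576
z_β = 0.15 · 6.856 - 2.576
z_β = -1.547

Power = Φ(z_β) = Φ(-1.547) ≈ 0.061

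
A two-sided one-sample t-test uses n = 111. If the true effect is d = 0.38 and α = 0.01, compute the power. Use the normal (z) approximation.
Power ≈ 0.92

Power calculation (one-sample t-test, normal approximation):
z_β = d · √n - z_{α/2}
z_β = 0.38 · √111 - 2.576
z_β = 0.38 · 10.536 - 2.576
z_β = 1.428

Power = Φ(z_β) = Φ(1.428) ≈ 0.923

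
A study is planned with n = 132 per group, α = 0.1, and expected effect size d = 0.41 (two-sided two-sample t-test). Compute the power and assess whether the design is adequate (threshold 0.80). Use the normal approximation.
Power ≈ 0.95; the study is adequately powered (power ≥ 0.80)

Power calculation (two-sample t-test, normal approximation):
z_β = d · √(n/2) - z_{α/2}
z_β = 0.41 · √(132/2) - 1.645
z_β = 0.41 · 8.124 - 1.645
z_β = 1.686

Power = Φ(z_β) = Φ(1.686) ≈ 0.954

Effect size d = 0.41 is small by Cohen's convention (0.2/0.5/0.8).

Threshold: power ≥ 0.80 is conventionally adequate.
Power ≈ 0.95 → the study is adequately powered (power ≥ 0.80).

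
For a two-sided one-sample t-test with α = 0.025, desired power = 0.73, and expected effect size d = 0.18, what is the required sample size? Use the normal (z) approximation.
n = 252

Sample size formula (one-sample t-test, normal approximation):
n = ((z_{α/2} + z_β) / d)²

z_{α/2} = 2.241 (for α = 0.025, two-sided)
z_β = 0.613 (for power = 0.73)
d = 0.18

n = ((2.241 + 0.613) / 0.18)²
n = (15.856)²
n ≈ 251.41
Round up to the next whole number: n = 252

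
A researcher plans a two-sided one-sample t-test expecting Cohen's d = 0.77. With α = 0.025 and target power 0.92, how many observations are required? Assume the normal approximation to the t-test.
n = 23

Sample size formula (one-sample t-test, normal approximation):
n = ((z_{α/2} + z_β) / d)²

z_{α/2} = 2.241 (for α = 0.025, two-sided)
z_β = 1.405 (for power = 0.92)
d = 0.77

n = ((2.241 + 1.405) / 0.77)²
n = (4.735)²
n ≈ 22.42
Round up to the next whole number: n = 23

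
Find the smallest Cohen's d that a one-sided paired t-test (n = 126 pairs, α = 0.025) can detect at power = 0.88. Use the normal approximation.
d ≈ 0.28

Minimum detectable effect (paired t-test, normal approximation):
d = (z_α + z_β) / √n
d = (1.960 + 1.175) / √126
d = 3.135 / 11.225
d ≈ 0.28

By Cohen's convention (0.2 small / 0.5 medium / 0.8 large): small effect.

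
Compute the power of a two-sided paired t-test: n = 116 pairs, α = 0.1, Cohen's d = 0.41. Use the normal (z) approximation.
Power ≈ 1.00

Power calculation (paired t-test, normal approximation):
z_β = d · √n - z_{α/2}
z_β = 0.41 · √116 - 1.645
z_β = 0.41 · 10.770 - 1.645
z_β = 2.771

Power = Φ(z_β) = Φ(2.771) ≈ 0.997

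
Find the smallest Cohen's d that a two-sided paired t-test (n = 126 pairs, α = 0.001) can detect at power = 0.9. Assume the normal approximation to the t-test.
d ≈ 0.41

Minimum detectable effect (paired t-test, normal approximation):
d = (z_{α/2} + z_β) / √n
d = (3.291 + 1.282) / √126
d = 4.572 / 11.225
d ≈ 0.41

By Cohen's convention (0.2 small / 0.5 medium / 0.8 large): small effect.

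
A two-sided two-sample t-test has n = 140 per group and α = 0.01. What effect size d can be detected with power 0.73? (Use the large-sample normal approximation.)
d ≈ 0.38

Minimum detectable effect (two-sample t-test, normal approximation):
d = (z_{α/2} + z_β) / √(n/2)
d = (2.576 + 0.613) / √(140/2)
d = 3.189 / 8.367
d ≈ 0.38

By Cohen's convention (0.2 small / 0.5 medium / 0.8 large): small effect.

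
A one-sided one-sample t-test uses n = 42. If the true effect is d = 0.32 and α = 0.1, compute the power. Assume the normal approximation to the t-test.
Power ≈ 0.79

Power calculation (one-sample t-test, normal approximation):
z_β = d · √n - z_α
z_β = 0.32 · √42 - 1.282
z_β = 0.32 · 6.481 - 1.282
z_β = 0.792

Power = Φ(z_β) = Φ(0.792) ≈ 0.786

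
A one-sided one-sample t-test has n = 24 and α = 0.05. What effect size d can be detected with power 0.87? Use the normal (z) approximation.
d ≈ 0.57

Minimum detectable effect (one-sample t-test, normal approximation):
d = (z_α + z_β) / √n
d = (1.645 + 1.126) / √24
d = 2.771 / 4.899
d ≈ 0.57

By Cohen's convention (0.2 small / 0.5 medium / 0.8 large): medium effect.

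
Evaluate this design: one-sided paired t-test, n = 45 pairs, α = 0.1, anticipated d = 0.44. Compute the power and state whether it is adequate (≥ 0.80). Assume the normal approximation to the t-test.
Power ≈ 0.95; the study is adequately powered (power ≥ 0.80)

Power calculation (paired t-test, normal approximation):
z_β = d · √n - z_α
z_β = 0.44 · √45 - 1.282
z_β = 0.44 · 6.708 - 1.282
z_β = 1.670

Power = Φ(z_β) = Φ(1.670) ≈ 0.953

Effect size d = 0.44 is small by Cohen's convention (0.2/0.5/0.8).

Threshold: power ≥ 0.80 is conventionally adequate.
Power ≈ 0.95 → the study is adequately powered (power ≥ 0.80).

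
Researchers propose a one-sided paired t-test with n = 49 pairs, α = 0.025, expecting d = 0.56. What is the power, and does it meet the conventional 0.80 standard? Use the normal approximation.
Power ≈ 0.98; the study is adequately powered (power ≥ 0.80)

Power calculation (paired t-test, normal approximation):
z_β = d · √n - z_α
z_β = 0.56 · √49 - 1.960
z_β = 0.56 · 7.000 - 1.960
z_β = 1.960

Power = Φ(z_β) = Φ(1.960) ≈ 0.975

Effect size d = 0.56 is medium by Cohen's convention (0.2/0.5/0.8).

Threshold: power ≥ 0.80 is conventionally adequate.
Power ≈ 0.98 → the study is adequately powered (power ≥ 0.80).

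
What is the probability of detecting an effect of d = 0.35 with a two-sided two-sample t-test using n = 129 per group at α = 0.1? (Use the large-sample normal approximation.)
Power ≈ 0.88

Power calculation (two-sample t-test, normal approximation):
z_β = d · √(n/2) - z_{α/2}
z_β = 0.35 · √(129/2) - 1.645
z_β = 0.35 · 8.031 - 1.645
z_β = 1.166

Power = Φ(z_β) = Φ(1.166) ≈ 0.878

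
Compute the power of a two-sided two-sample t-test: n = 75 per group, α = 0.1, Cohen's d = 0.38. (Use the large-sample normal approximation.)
Power ≈ 0.75

Power calculation (two-sample t-test, normal approximation):
z_β = d · √(n/2) - z_{α/2}
z_β = 0.38 · √(75/2) - 1.645
z_β = 0.38 · 6.124 - 1.645
z_β = 0.682

Power = Φ(z_β) = Φ(0.682) ≈ 0.752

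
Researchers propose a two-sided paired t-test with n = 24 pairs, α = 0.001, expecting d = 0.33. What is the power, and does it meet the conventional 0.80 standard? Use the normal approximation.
Power ≈ 0.05; the study is underpowered (power < 0.80)

Power calculation (paired t-test, normal approximation):
z_β = d · √n - z_{α/2}
z_β = 0.33 · √24 - 3.291
z_β = 0.33 · 4.899 - 3.291
z_β = -1.674

Power = Φ(z_β) = Φ(-1.674) ≈ 0.047

Effect size d = 0.33 is small by Cohen's convention (0.2/0.5/0.8).

Threshold: power ≥ 0.80 is conventionally adequate.
Power ≈ 0.05 → the study is underpowered (power < 0.80).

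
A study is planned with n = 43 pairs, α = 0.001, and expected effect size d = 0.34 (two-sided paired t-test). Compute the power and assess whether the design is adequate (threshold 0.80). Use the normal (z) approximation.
Power ≈ 0.14; the study is underpowered (power < 0.80)

Power calculation (paired t-test, normal approximation):
z_β = d · √n - z_{α/2}
z_β = 0.34 · √43 - 3.291
z_β = 0.34 · 6.557 - 3.291
z_β = -1.061

Power = Φ(z_β) = Φ(-1.061) ≈ 0.144

Effect size d = 0.34 is small by Cohen's convention (0.2/0.5/0.8).

Threshold: power ≥ 0.80 is conventionally adequate.
Power ≈ 0.14 → the study is underpowered (power < 0.80).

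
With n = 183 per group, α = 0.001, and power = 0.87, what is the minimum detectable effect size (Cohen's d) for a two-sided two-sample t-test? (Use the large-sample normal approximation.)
d ≈ 0.46

Minimum detectable effect (two-sample t-test, normal approximation):
d = (z_{α/2} + z_β) / √(n/2)
d = (3.291 + 1.126) / √(183/2)
d = 4.417 / 9.566
d ≈ 0.46

By Cohen's convention (0.2 small / 0.5 medium / 0.8 large): small effect.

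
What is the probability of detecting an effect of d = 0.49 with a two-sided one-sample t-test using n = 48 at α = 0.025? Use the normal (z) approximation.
Power ≈ 0.88

Power calculation (one-sample t-test, normal approximation):
z_β = d · √n - z_{α/2}
z_β = 0.49 · √48 - 2.241
z_β = 0.49 · 6.928 - 2.241
z_β = 1.153

Power = Φ(z_β) = Φ(1.153) ≈ 0.876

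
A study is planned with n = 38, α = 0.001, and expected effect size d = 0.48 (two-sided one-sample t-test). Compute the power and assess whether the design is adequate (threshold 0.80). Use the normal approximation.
Power ≈ 0.37; the study is underpowered (power < 0.80)

Power calculation (one-sample t-test, normal approximation):
z_β = d · √n - z_{α/2}
z_β = 0.48 · √38 - 3.291
z_β = 0.48 · 6.164 - 3.291
z_β = -0.332

Power = Φ(z_β) = Φ(-0.332) ≈ 0.370

Effect size d = 0.48 is small by Cohen's convention (0.2/0.5/0.8).

Threshold: power ≥ 0.80 is conventionally adequate.
Power ≈ 0.37 → the study is underpowered (power < 0.80).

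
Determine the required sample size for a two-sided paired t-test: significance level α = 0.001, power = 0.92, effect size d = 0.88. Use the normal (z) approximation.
n = 29 pairs

Sample size formula (paired t-test, normal approximation):
n = ((z_{α/2} + z_β) / d)²

z_{α/2} = 3.291 (for α = 0.001, two-sided)
z_β = 1.405 (for power = 0.92)
d = 0.88

n = ((3.291 + 1.405) / 0.88)²
n = (5.336)²
n ≈ 28.47
Round up to the next whole number: n = 29 pairs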